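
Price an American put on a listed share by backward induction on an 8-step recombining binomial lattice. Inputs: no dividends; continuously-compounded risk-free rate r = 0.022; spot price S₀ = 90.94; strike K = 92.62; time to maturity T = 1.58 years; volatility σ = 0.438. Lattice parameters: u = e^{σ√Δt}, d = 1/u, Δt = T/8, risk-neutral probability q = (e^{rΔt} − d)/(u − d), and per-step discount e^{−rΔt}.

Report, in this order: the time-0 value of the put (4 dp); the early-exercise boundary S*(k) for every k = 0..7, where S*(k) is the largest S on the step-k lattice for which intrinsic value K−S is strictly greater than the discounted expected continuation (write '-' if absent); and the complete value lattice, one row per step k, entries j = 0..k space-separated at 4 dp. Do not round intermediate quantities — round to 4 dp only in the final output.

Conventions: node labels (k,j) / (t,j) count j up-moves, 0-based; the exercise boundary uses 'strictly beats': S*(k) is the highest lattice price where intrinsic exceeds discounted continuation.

price = 18.9521
boundary = - - - - 41.7456 50.7162 61.6145 74.8547
tree:
18.9521
25.5420 11.4751
33.3624 16.6977 5.5163
42.0372 23.5991 8.8376 1.7098
50.8744 32.1670 13.8682 3.0770 0.1377
58.2583 41.9038 21.1589 5.5292 0.2574 0.0000
64.3361 50.8744 31.0055 9.9196 0.4810 0.0000 0.0000
69.3389 58.2583 41.9038 17.7653 0.8989 0.0000 0.0000 0.0000
73.4569 64.3361 50.8744 31.0055 1.6800 0.0000 0.0000 0.0000 0.0000

Δt=0.19750, u=1.21489, d=0.82312, q=0.46261, disc=e^(-rΔt)=0.99566
k=8 terminal: V=max(K-S,0) → 73.4569 64.3361 50.8744 31.0055 1.6800 0.0000 0.0000 0.0000 0.0000
k=7: j=0 S=23.2811 intr=69.3389 cont=68.9374 V=69.3389[EX]; j=1 S=34.3617 intr=58.2583 cont=57.8567 V=58.2583[EX]; j=2 S=50.7162 intr=41.9038 cont=41.5022 V=41.9038[EX]; j=3 S=74.8547 intr=17.7653 cont=17.3638 V=17.7653[EX]; j=4 S=110.4819 intr=0.0000 cont=0.8989 V=0.8989[hold]; j=5 S=163.0659 intr=0.0000 cont=0.0000 V=0.0000[hold]; j=6 S=240.6773 intr=0.0000 cont=0.0000 V=0.0000[hold]; j=7 S=355.2281 intr=0.0000 cont=0.0000 V=0.0000[hold]  S*(7)=74.8547
k=6: j=0 S=28.2839 intr=64.3361 cont=63.9346 V=64.3361[EX]; j=1 S=41.7456 intr=50.8744 cont=50.4728 V=50.8744[EX]; j=2 S=61.6145 intr=31.0055 cont=30.6040 V=31.0055[EX]; j=3 S=90.9400 intr=1.6800 cont=9.9196 V=9.9196[hold]; j=4 S=134.2230 intr=0.0000 cont=0.4810 V=0.4810[hold]; j=5 S=198.1067 intr=0.0000 cont=0.0000 V=0.0000[hold]; j=6 S=292.3959 intr=0.0000 cont=0.0000 V=0.0000[hold]  S*(6)=61.6145
k=5: j=0 S=34.3617 intr=58.2583 cont=57.8567 V=58.2583[EX]; j=1 S=50.7162 intr=41.9038 cont=41.5022 V=41.9038[EX]; j=2 S=74.8547 intr=17.7653 cont=21.1589 V=21.1589[hold]; j=3 S=110.4819 intr=0.0000 cont=5.5292 V=5.5292[hold]; j=4 S=163.0659 intr=0.0000 cont=0.2574 V=0.2574[hold]; j=5 S=240.6773 intr=0.0000 cont=0.0000 V=0.0000[hold]  S*(5)=50.7162
k=4: j=0 S=41.7456 intr=50.8744 cont=50.4728 V=50.8744[EX]; j=1 S=61.6145 intr=31.0055 cont=32.1670 V=32.1670[hold]; j=2 S=90.9400 intr=1.6800 cont=13.8682 V=13.8682[hold]; j=3 S=134.2230 intr=0.0000 cont=3.0770 V=3.0770[hold]; j=4 S=198.1067 intr=0.0000 cont=0.1377 V=0.1377[hold]  S*(4)=41.7456
k=3: j=0 S=50.7162 intr=41.9038 cont=42.0372 V=42.0372[hold]; j=1 S=74.8547 intr=17.7653 cont=23.5991 V=23.5991[hold]; j=2 S=110.4819 intr=0.0000 cont=8.8376 V=8.8376[hold]; j=3 S=163.0659 intr=0.0000 cont=1.7098 V=1.7098[hold]  S*(3)=-
k=2: j=0 S=61.6145 intr=31.0055 cont=33.3624 V=33.3624[hold]; j=1 S=90.9400 intr=1.6800 cont=16.6977 V=16.6977[hold]; j=2 S=134.2230 intr=0.0000 cont=5.5163 V=5.5163[hold]  S*(2)=-
k=1: j=0 S=74.8547 intr=17.7653 cont=25.5420 V=25.5420[hold]; j=1 S=110.4819 intr=0.0000 cont=11.4751 V=11.4751[hold]  S*(1)=-
k=0: j=0 S=90.9400 intr=1.6800 cont=18.9521 V=18.9521[hold]  S*(0)=-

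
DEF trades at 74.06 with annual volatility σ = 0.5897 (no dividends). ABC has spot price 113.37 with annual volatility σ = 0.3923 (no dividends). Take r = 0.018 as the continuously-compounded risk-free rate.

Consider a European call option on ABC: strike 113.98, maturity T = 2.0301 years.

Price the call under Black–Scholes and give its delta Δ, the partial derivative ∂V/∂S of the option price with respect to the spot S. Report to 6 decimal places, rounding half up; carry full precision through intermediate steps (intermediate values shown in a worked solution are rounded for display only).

price = 26.349349
Δ = 0.631283

σ√T = 0.3923·√2.0301 = 0.558955
d₁ = (ln(S/K) + (r+σ²/2)T) / (σ√T) = (ln(113.37/113.98) + (0.018+0.3923²/2)·2.0301) / 0.558955 = (-0.005366 + 0.192757) / 0.558955 = 0.335252
d₂ = d₁ − σ√T = 0.335252 − 0.558955 = -0.223703
e^{−rT} = 0.964118
N(d₁) = 0.631283,  N(d₂) = 0.411494
Call price V = S·N(d₁) − K·e^{−rT}·N(d₂) = 71.568514 − 45.219166 = 26.349349
Δ = N(d₁) = 0.631283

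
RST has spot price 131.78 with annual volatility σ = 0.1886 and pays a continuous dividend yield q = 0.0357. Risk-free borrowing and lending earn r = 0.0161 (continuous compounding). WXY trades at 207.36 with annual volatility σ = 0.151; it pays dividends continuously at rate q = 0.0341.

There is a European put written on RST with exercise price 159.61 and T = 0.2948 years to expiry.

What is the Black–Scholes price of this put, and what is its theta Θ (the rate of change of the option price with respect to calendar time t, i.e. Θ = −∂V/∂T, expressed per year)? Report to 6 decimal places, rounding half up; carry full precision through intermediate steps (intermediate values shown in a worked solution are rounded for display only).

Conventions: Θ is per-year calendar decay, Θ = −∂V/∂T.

σ√T = 0.1886·√0.2948 = 0.102401
d₁ = (ln(S/K) + (r−q+σ²/2)T) / (σ√T) = (ln(131.78/159.61) + (0.0161−0.0357+0.1886²/2)·0.2948) / 0.102401 = (-0.191599 − 0.000535) / 0.102401 = -1.876290
d₂ = d₁ − σ√T = -1.876290 − 0.102401 = -1.978692
e^{−rT} = 0.995265
e^{−qT} = 0.989531
N(−d₁) = 0.969692,  N(−d₂) = 0.976075
Put price V = K·e^{−rT}·N(−d₂) − S·e^{−qT}·N(−d₁) = 155.053594 − 126.448235 = 28.605359
φ(d₁) = (1/√(2π))·e^{−d₁²/2} = 0.068620
Θ = −S·e^{−qT}·φ(d₁)·σ/(2√T) − q·S·e^{−qT}·N(−d₁) + r·K·e^{−rT}·N(−d₂) = −1.554095 − 4.514202 + 2.496363 = -3.571934

price = 28.605359
Θ = -3.571934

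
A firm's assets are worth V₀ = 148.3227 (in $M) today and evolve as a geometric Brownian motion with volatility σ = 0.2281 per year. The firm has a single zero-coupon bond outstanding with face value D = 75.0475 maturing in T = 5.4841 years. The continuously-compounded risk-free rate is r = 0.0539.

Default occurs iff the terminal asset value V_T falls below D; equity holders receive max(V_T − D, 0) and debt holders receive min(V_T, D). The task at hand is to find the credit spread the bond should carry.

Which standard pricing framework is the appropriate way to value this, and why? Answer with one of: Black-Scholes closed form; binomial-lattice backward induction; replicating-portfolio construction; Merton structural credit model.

framework: Merton structural credit model

Key observation: the question is about default risk generated by asset-value dynamics against a debt face of 75.0475 — the structural framework prices exactly that.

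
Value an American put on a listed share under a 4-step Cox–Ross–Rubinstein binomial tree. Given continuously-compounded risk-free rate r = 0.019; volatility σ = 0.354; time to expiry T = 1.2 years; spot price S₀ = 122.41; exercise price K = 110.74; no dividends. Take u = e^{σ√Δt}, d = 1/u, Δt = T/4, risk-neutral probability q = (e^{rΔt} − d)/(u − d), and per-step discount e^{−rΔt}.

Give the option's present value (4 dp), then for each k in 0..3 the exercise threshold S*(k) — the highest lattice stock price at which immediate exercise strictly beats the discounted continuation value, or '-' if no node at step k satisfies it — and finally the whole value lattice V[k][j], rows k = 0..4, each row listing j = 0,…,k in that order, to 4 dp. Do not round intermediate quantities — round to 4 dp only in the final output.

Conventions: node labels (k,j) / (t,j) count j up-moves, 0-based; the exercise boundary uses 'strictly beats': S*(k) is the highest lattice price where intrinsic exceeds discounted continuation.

price = 12.0757
boundary = - - - 68.4220
tree:
12.0757
19.1432 4.1356
29.2656 7.7935 0.0000
42.3180 14.6870 0.0000 0.0000
54.3777 27.6779 0.0000 0.0000 0.0000

Δt=0.30000, u=1.21397, d=0.82375, q=0.46633, disc=e^(-rΔt)=0.99432
k=4 terminal: V=max(K-S,0) → 54.3777 27.6779 0.0000 0.0000 0.0000
k=3: j=0 S=68.4220 intr=42.3180 cont=41.6886 V=42.3180[EX]; j=1 S=100.8347 intr=9.9053 cont=14.6870 V=14.6870[hold]; j=2 S=148.6017 intr=0.0000 cont=0.0000 V=0.0000[hold]; j=3 S=218.9969 intr=0.0000 cont=0.0000 V=0.0000[hold]  S*(3)=68.4220
k=2: j=0 S=83.0621 intr=27.6779 cont=29.2656 V=29.2656[hold]; j=1 S=122.4100 intr=0.0000 cont=7.7935 V=7.7935[hold]; j=2 S=180.3977 intr=0.0000 cont=0.0000 V=0.0000[hold]  S*(2)=-
k=1: j=0 S=100.8347 intr=9.9053 cont=19.1432 V=19.1432[hold]; j=1 S=148.6017 intr=0.0000 cont=4.1356 V=4.1356[hold]  S*(1)=-
k=0: j=0 S=122.4100 intr=0.0000 cont=12.0757 V=12.0757[hold]  S*(0)=-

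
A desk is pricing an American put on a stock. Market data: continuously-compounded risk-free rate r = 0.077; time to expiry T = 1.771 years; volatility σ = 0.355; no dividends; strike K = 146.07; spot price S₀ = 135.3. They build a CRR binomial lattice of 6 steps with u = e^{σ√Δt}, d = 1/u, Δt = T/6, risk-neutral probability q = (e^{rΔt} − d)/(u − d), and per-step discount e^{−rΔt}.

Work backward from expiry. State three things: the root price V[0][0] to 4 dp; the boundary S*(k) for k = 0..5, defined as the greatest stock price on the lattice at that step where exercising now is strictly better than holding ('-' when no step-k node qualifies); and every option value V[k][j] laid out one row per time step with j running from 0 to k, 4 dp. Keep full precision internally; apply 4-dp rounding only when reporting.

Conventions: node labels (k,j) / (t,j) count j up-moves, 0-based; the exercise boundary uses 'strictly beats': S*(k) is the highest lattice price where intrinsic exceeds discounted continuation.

Δt=0.29517  u=1.21272  d=0.82459  q=0.51116  discount=0.97753
step 6 (expiry): payoffs max(K−S,0) = 103.5369 83.5167 54.0729 10.7700 0.0000 0.0000 0.0000
step 5: (k=5,j=0): S=51.5808, K−S=94.4892, hold=91.2067 ⇒ V=94.4892 exercise | (k=5,j=1): S=75.8599, K−S=70.2101, hold=66.9277 ⇒ V=70.2101 exercise | (k=5,j=2): S=111.5670, K−S=34.5030, hold=31.2205 ⇒ V=34.5030 exercise | (k=5,j=3): S=164.0815, K−S=0.0000, hold=5.1465 ⇒ V=5.1465 continue | (k=5,j=4): S=241.3145, K−S=0.0000, hold=0.0000 ⇒ V=0.0000 continue | (k=5,j=5): S=354.9009, K−S=0.0000, hold=0.0000 ⇒ V=0.0000 continue  boundary S*=111.5670
step 4: (k=4,j=0): S=62.5533, K−S=83.5167, hold=80.2343 ⇒ V=83.5167 exercise | (k=4,j=1): S=91.9971, K−S=54.0729, hold=50.7905 ⇒ V=54.0729 exercise | (k=4,j=2): S=135.3000, K−S=10.7700, hold=19.0590 ⇒ V=19.0590 continue | (k=4,j=3): S=198.9855, K−S=0.0000, hold=2.4593 ⇒ V=2.4593 continue | (k=4,j=4): S=292.6478, K−S=0.0000, hold=0.0000 ⇒ V=0.0000 continue  boundary S*=91.9971
step 3: (k=3,j=0): S=75.8599, K−S=70.2101, hold=66.9277 ⇒ V=70.2101 exercise | (k=3,j=1): S=111.5670, K−S=34.5030, hold=35.3623 ⇒ V=35.3623 continue | (k=3,j=2): S=164.0815, K−S=0.0000, hold=10.3363 ⇒ V=10.3363 continue | (k=3,j=3): S=241.3145, K−S=0.0000, hold=1.1752 ⇒ V=1.1752 continue  boundary S*=75.8599
step 2: (k=2,j=0): S=91.9971, K−S=54.0729, hold=51.2199 ⇒ V=54.0729 exercise | (k=2,j=1): S=135.3000, K−S=10.7700, hold=22.0629 ⇒ V=22.0629 continue | (k=2,j=2): S=198.9855, K−S=0.0000, hold=5.5265 ⇒ V=5.5265 continue  boundary S*=91.9971
step 1: (k=1,j=0): S=111.5670, K−S=34.5030, hold=36.8633 ⇒ V=36.8633 continue | (k=1,j=1): S=164.0815, K−S=0.0000, hold=13.3043 ⇒ V=13.3043 continue  boundary S*=-
step 0: (k=0,j=0): S=135.3000, K−S=10.7700, hold=24.2631 ⇒ V=24.2631 continue  boundary S*=-

price = 24.2631
boundary = - - 91.9971 75.8599 91.9971 111.5670
tree:
24.2631
36.8633 13.3043
54.0729 22.0629 5.5265
70.2101 35.3623 10.3363 1.1752
83.5167 54.0729 19.0590 2.4593 0.0000
94.4892 70.2101 34.5030 5.1465 0.0000 0.0000
103.5369 83.5167 54.0729 10.7700 0.0000 0.0000 0.0000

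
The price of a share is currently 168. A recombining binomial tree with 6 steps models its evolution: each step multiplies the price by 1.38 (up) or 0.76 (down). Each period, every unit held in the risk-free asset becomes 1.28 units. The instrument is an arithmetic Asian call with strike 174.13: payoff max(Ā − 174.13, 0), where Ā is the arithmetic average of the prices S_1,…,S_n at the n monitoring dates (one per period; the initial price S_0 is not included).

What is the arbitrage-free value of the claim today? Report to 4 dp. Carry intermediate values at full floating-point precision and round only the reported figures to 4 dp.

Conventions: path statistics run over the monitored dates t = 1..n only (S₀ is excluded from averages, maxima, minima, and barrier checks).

Risk-neutral up-probability p* = (R−d)/(u−d) = (1.28−0.76)/(1.38−0.76) = 0.8387; the claim prices as the p*-weighted sum of path payoffs discounted by R^6.
Enumerate all 2^6 = 64 price paths (U = up ×1.38, D = down ×0.76); each path with k up-moves has probability p*^k·(1−p*)^(6−k).
DDDDDD: Ā=71.5806, payoff=0.0000, prob=0.000018
UDDDDD: Ā=129.9753, payoff=0.0000, prob=0.000092
DUDDDD: Ā=112.6153, payoff=0.0000, prob=0.000092
UUDDDD: Ā=204.4857, payoff=30.3557, prob=0.000476
DDUDDD: Ā=99.4217, payoff=0.0000, prob=0.000092
UDUDDD: Ā=180.5289, payoff=6.3989, prob=0.000476
DUUDDD: Ā=163.1689, payoff=0.0000, prob=0.000476
UUUDDD: Ā=296.2804, payoff=122.1504, prob=0.002475
DDDUDD: Ā=89.3946, payoff=0.0000, prob=0.000092
UDDUDD: Ā=162.3217, payoff=0.0000, prob=0.000476
DUDUDD: Ā=144.9617, payoff=0.0000, prob=0.000476
UUDUDD: Ā=263.2200, payoff=89.0900, prob=0.002475
DDUUDD: Ā=131.7681, payoff=0.0000, prob=0.000476
UDUUDD: Ā=239.2632, payoff=65.1332, prob=0.002475
DUUUDD: Ā=221.9032, payoff=47.7732, prob=0.002475
UUUUDD: Ā=402.9295, payoff=228.7995, prob=0.012873
DDDDUD: Ā=81.7740, payoff=0.0000, prob=0.000092
UDDDUD: Ā=148.4843, payoff=0.0000, prob=0.000476
DUDDUD: Ā=131.1243, payoff=0.0000, prob=0.000476
UUDDUD: Ā=238.0941, payoff=63.9641, prob=0.002475
DDUDUD: Ā=117.9307, payoff=0.0000, prob=0.000476
UDUDUD: Ā=214.1373, payoff=40.0073, prob=0.002475
DUUDUD: Ā=196.7773, payoff=22.6473, prob=0.002475
UUUDUD: Ā=357.3061, payoff=183.1761, prob=0.012873
DDDUUD: Ā=107.9035, payoff=0.0000, prob=0.000476
UDDUUD: Ā=195.9301, payoff=21.8001, prob=0.002475
DUDUUD: Ā=178.5701, payoff=4.4401, prob=0.002475
UUDUUD: Ā=324.2457, payoff=150.1157, prob=0.012873
DDUUUD: Ā=165.3765, payoff=0.0000, prob=0.002475
UDUUUD: Ā=300.2889, payoff=126.1589, prob=0.012873
DUUUUD: Ā=282.9289, payoff=108.7989, prob=0.012873
UUUUUD: Ā=513.7394, payoff=339.6094, prob=0.066937
DDDDDU: Ā=75.9823, payoff=0.0000, prob=0.000092
UDDDDU: Ā=137.9678, payoff=0.0000, prob=0.000476
DUDDDU: Ā=120.6078, payoff=0.0000, prob=0.000476
UUDDDU: Ā=218.9984, payoff=44.8684, prob=0.002475
DDUDDU: Ā=107.4142, payoff=0.0000, prob=0.000476
UDUDDU: Ā=195.0416, payoff=20.9116, prob=0.002475
DUUDDU: Ā=177.6816, payoff=3.5516, prob=0.002475
UUUDDU: Ā=322.6324, payoff=148.5024, prob=0.012873
DDDUDU: Ā=97.3871, payoff=0.0000, prob=0.000476
UDDUDU: Ā=176.8344, payoff=2.7044, prob=0.002475
DUDUDU: Ā=159.4744, payoff=0.0000, prob=0.002475
UUDUDU: Ā=289.5720, payoff=115.4420, prob=0.012873
DDUUDU: Ā=146.2808, payoff=0.0000, prob=0.002475
UDUUDU: Ā=265.6152, payoff=91.4852, prob=0.012873
DUUUDU: Ā=248.2552, payoff=74.1252, prob=0.012873
UUUUDU: Ā=450.7792, payoff=276.6492, prob=0.066937
DDDDUU: Ā=89.7665, payoff=0.0000, prob=0.000476
UDDDUU: Ā=162.9970, payoff=0.0000, prob=0.002475
DUDDUU: Ā=145.6370, payoff=0.0000, prob=0.002475
UUDDUU: Ā=264.4461, payoff=90.3161, prob=0.012873
DDUDUU: Ā=132.4434, payoff=0.0000, prob=0.002475
UDUDUU: Ā=240.4893, payoff=66.3593, prob=0.012873
DUUDUU: Ā=223.1293, payoff=48.9993, prob=0.012873
UUUDUU: Ā=405.1559, payoff=231.0259, prob=0.066937
DDDUUU: Ā=122.4163, payoff=0.0000, prob=0.002475
UDDUUU: Ā=222.2822, payoff=48.1522, prob=0.012873
DUDUUU: Ā=204.9222, payoff=30.7922, prob=0.012873
UUDUUU: Ā=372.0955, payoff=197.9655, prob=0.066937
DDUUUU: Ā=191.7286, payoff=17.5986, prob=0.012873
UDUUUU: Ā=348.1387, payoff=174.0087, prob=0.066937
DUUUUU: Ā=330.7787, payoff=156.6487, prob=0.066937
UUUUUU: Ā=600.6245, payoff=426.4945, prob=0.348073
Price = Σ prob·payoff / R^6 = 261.606669 / 4.398047 = 59.4825

price = 59.4825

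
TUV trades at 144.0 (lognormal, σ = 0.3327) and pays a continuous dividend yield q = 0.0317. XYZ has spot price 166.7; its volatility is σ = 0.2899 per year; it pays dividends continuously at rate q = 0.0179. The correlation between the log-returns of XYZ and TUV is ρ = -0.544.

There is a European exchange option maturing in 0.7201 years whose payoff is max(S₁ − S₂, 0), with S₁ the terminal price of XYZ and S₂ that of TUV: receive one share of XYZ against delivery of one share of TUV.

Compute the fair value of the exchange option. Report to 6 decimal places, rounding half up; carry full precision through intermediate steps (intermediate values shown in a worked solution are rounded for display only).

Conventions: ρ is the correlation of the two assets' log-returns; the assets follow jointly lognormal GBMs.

exchange price = 41.486672

σ_eff = √(σ₁² + σ₂² − 2ρσ₁σ₂) = √(0.2899² + 0.3327² − 2·-0.544·0.2899·0.3327) = 0.547420
d₁ = (ln(S₁/S₂) + (q₂ − q₁ + σ_eff²/2)T) / (σ_eff√T) = (ln(166.7/144.0) + (0.0317 − 0.0179 + 0.149834)·0.7201) / 0.464533 = 0.568776
d₂ = d₁ − σ_eff√T = 0.568776 − 0.464533 = 0.104243
N(d₁) = 0.715246,  N(d₂) = 0.541512
V = S₁·e^{−q₁T}·N(d₁) − S₂·e^{−q₂T}·N(d₂) = 117.704494 − 76.217823 = 41.486672
Key observation: pricing in TUV-units makes this a unit-strike call on the ratio S₁/S₂ — the risk-free rate cancels and cannot affect the value.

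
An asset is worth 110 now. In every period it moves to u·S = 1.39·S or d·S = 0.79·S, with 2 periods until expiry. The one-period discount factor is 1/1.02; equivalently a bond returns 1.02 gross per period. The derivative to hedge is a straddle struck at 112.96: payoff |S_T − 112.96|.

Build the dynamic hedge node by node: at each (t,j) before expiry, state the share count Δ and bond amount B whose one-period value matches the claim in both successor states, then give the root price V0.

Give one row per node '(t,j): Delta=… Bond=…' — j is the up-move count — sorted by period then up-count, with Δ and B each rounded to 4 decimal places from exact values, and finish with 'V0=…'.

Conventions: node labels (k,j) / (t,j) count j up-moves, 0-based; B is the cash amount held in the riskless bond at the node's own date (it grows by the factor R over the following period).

The replicating-portfolio and risk-neutral prices coincide; use p* = (1.02−0.79)/(1.39−0.79) = 0.3833 for the latter.
Terminal payoffs: V(2,0)=44.3090, V(2,1)=7.8310, V(2,2)=99.5710
  t=1,j=0: stock 86.9000 → up 120.7910 (V=7.8310), down 68.6510 (V=44.3090). Price 29.7311; hedge Δ=-0.6996, bond B=90.5278.
  t=1,j=1: stock 152.9000 → up 212.5310 (V=99.5710), down 120.7910 (V=7.8310). Price 42.1549; hedge Δ=1.0000, bond B=-110.7451.
  t=0,j=0: stock 110.0000 → up 152.9000 (V=42.1549), down 86.9000 (V=29.7311). Price 33.8172; hedge Δ=0.1882, bond B=13.1110.
Sanity check at the root: Δ(0,0)·S0 + B(0,0) reproduces V0 = 33.8172.

(0,0): Delta=0.1882 Bond=13.1110
(1,0): Delta=-0.6996 Bond=90.5278
(1,1): Delta=1.0000 Bond=-110.7451
V0=33.8172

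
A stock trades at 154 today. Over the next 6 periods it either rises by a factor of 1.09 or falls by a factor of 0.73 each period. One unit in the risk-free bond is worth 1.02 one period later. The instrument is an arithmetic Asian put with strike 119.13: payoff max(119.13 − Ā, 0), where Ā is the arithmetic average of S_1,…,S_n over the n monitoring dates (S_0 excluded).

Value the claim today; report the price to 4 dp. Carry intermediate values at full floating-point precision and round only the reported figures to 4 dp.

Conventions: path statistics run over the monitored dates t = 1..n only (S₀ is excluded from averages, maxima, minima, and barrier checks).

price = 1.9578

Under the martingale measure an up-move has probability p* = 0.8056; value the claim as the probability-weighted average of per-path payoffs, discounted 6 periods at R = 1.02.
Enumerate all 2^6 = 64 price paths (U = up ×1.09, D = down ×0.73); each path with k up-moves has probability p*^k·(1−p*)^(6−k).
DDDDDD: Ā=58.8932, payoff=60.2368, prob=0.000054
UDDDDD: Ā=87.9364, payoff=31.1936, prob=0.000224
DUDDDD: Ā=78.6964, payoff=40.4336, prob=0.000224
UUDDDD: Ā=117.5056, payoff=1.6244, prob=0.000928
DDUDDD: Ā=71.9512, payoff=47.1788, prob=0.000224
UDUDDD: Ā=107.4340, payoff=11.6960, prob=0.000928
DUUDDD: Ā=98.1940, payoff=20.9360, prob=0.000928
UUUDDD: Ā=146.6185, payoff=0.0000, prob=0.003843
DDDUDD: Ā=67.0272, payoff=52.1028, prob=0.000224
UDDUDD: Ā=100.0818, payoff=19.0482, prob=0.000928
DUDUDD: Ā=90.8418, payoff=28.2882, prob=0.000928
UUDUDD: Ā=135.6405, payoff=0.0000, prob=0.003843
DDUUDD: Ā=84.0966, payoff=35.0334, prob=0.000928
UDUUDD: Ā=125.5689, payoff=0.0000, prob=0.003843
DUUUDD: Ā=116.3289, payoff=2.8011, prob=0.003843
UUUUDD: Ā=173.6965, payoff=0.0000, prob=0.015921
DDDDUD: Ā=63.4327, payoff=55.6973, prob=0.000224
UDDDUD: Ā=94.7146, payoff=24.4154, prob=0.000928
DUDDUD: Ā=85.4746, payoff=33.6554, prob=0.000928
UUDDUD: Ā=127.6265, payoff=0.0000, prob=0.003843
DDUDUD: Ā=78.7294, payoff=40.4006, prob=0.000928
UDUDUD: Ā=117.5549, payoff=1.5751, prob=0.003843
DUUDUD: Ā=108.3149, payoff=10.8151, prob=0.003843
UUUDUD: Ā=161.7305, payoff=0.0000, prob=0.015921
DDDUUD: Ā=73.8054, payoff=45.3246, prob=0.000928
UDDUUD: Ā=110.2026, payoff=8.9274, prob=0.003843
DUDUUD: Ā=100.9626, payoff=18.1674, prob=0.003843
UUDUUD: Ā=150.7524, payoff=0.0000, prob=0.015921
DDUUUD: Ā=94.2174, payoff=24.9126, prob=0.003843
UDUUUD: Ā=140.6808, payoff=0.0000, prob=0.015921
DUUUUD: Ā=131.4408, payoff=0.0000, prob=0.015921
UUUUUD: Ā=196.2609, payoff=0.0000, prob=0.065959
DDDDDU: Ā=60.8087, payoff=58.3213, prob=0.000224
UDDDDU: Ā=90.7966, payoff=28.3334, prob=0.000928
DUDDDU: Ā=81.5566, payoff=37.5734, prob=0.000928
UUDDDU: Ā=121.7763, payoff=0.0000, prob=0.003843
DDUDDU: Ā=74.8114, payoff=44.3186, prob=0.000928
UDUDDU: Ā=111.7047, payoff=7.4253, prob=0.003843
DUUDDU: Ā=102.4647, payoff=16.6653, prob=0.003843
UUUDDU: Ā=152.9952, payoff=0.0000, prob=0.015921
DDDUDU: Ā=69.8874, payoff=49.2426, prob=0.000928
UDDUDU: Ā=104.3524, payoff=14.7776, prob=0.003843
DUDUDU: Ā=95.1124, payoff=24.0176, prob=0.003843
UUDUDU: Ā=142.0172, payoff=0.0000, prob=0.015921
DDUUDU: Ā=88.3672, payoff=30.7628, prob=0.003843
UDUUDU: Ā=131.9456, payoff=0.0000, prob=0.015921
DUUUDU: Ā=122.7056, payoff=0.0000, prob=0.015921
UUUUDU: Ā=183.2179, payoff=0.0000, prob=0.065959
DDDDUU: Ā=66.2929, payoff=52.8371, prob=0.000928
UDDDUU: Ā=98.9853, payoff=20.1447, prob=0.003843
DUDDUU: Ā=89.7453, payoff=29.3847, prob=0.003843
UUDDUU: Ā=134.0032, payoff=0.0000, prob=0.015921
DDUDUU: Ā=83.0001, payoff=36.1299, prob=0.003843
UDUDUU: Ā=123.9316, payoff=0.0000, prob=0.015921
DUUDUU: Ā=114.6916, payoff=4.4384, prob=0.015921
UUUDUU: Ā=171.2519, payoff=0.0000, prob=0.065959
DDDUUU: Ā=78.0761, payoff=41.0539, prob=0.003843
UDDUUU: Ā=116.5793, payoff=2.5507, prob=0.015921
DUDUUU: Ā=107.3393, payoff=11.7907, prob=0.015921
UUDUUU: Ā=160.2738, payoff=0.0000, prob=0.065959
DDUUUU: Ā=100.5941, payoff=18.5359, prob=0.015921
UDUUUU: Ā=150.2022, payoff=0.0000, prob=0.065959
DUUUUU: Ā=140.9622, payoff=0.0000, prob=0.065959
UUUUUU: Ā=210.4778, payoff=0.0000, prob=0.273258
Price = Σ prob·payoff / R^6 = 2.204775 / 1.126162 = 1.9578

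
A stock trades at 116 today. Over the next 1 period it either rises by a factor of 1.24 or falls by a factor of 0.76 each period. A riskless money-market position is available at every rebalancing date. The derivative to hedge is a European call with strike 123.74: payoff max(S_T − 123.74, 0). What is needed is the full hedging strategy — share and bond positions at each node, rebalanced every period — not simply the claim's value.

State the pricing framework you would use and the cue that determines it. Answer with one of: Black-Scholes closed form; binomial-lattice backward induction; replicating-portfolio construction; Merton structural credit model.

framework: replicating-portfolio construction

Key observation: a price alone would not answer the question — the per-node share/bond construction on the spot-116, 1.24/0.76 tree is required, and only the replicating-portfolio method yields it.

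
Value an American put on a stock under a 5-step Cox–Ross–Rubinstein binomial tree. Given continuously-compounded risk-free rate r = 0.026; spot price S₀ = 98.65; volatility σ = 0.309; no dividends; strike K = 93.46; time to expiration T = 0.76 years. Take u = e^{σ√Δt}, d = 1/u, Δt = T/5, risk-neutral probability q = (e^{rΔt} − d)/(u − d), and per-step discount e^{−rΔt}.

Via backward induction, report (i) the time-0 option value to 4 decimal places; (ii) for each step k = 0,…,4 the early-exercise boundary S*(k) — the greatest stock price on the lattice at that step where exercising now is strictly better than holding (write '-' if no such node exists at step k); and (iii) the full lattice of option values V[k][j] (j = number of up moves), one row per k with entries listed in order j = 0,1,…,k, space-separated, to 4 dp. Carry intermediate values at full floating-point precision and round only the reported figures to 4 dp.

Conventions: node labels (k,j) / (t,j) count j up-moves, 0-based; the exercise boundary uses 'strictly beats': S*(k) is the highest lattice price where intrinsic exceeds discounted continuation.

price = 7.5467
boundary = - - - 68.7287 77.5279
tree:
7.5467
11.6222 3.3033
17.3238 5.6944 0.8046
24.7313 9.6405 1.5725 0.0000
32.5318 15.9321 3.0733 0.0000 0.0000
39.4469 24.7313 6.0064 0.0000 0.0000 0.0000

Δt=0.15200  u=1.12803  d=0.88650  q=0.48631  discount=0.99606
step 5 (expiry): payoffs max(K−S,0) = 39.4469 24.7313 6.0064 0.0000 0.0000 0.0000
step 4: (k=4,j=0): S=60.9282, K−S=32.5318, hold=32.1631 ⇒ V=32.5318 exercise | (k=4,j=1): S=77.5279, K−S=15.9321, hold=15.5635 ⇒ V=15.9321 exercise | (k=4,j=2): S=98.6500, K−S=0.0000, hold=3.0733 ⇒ V=3.0733 continue | (k=4,j=3): S=125.5268, K−S=0.0000, hold=0.0000 ⇒ V=0.0000 continue | (k=4,j=4): S=159.7260, K−S=0.0000, hold=0.0000 ⇒ V=0.0000 continue  boundary S*=77.5279
step 3: (k=3,j=0): S=68.7287, K−S=24.7313, hold=24.3627 ⇒ V=24.7313 exercise | (k=3,j=1): S=87.4536, K−S=6.0064, hold=9.6405 ⇒ V=9.6405 continue | (k=3,j=2): S=111.2799, K−S=0.0000, hold=1.5725 ⇒ V=1.5725 continue | (k=3,j=3): S=141.5976, K−S=0.0000, hold=0.0000 ⇒ V=0.0000 continue  boundary S*=68.7287
step 2: (k=2,j=0): S=77.5279, K−S=15.9321, hold=17.3238 ⇒ V=17.3238 continue | (k=2,j=1): S=98.6500, K−S=0.0000, hold=5.6944 ⇒ V=5.6944 continue | (k=2,j=2): S=125.5268, K−S=0.0000, hold=0.8046 ⇒ V=0.8046 continue  boundary S*=-
step 1: (k=1,j=0): S=87.4536, K−S=6.0064, hold=11.6222 ⇒ V=11.6222 continue | (k=1,j=1): S=111.2799, K−S=0.0000, hold=3.3033 ⇒ V=3.3033 continue  boundary S*=-
step 0: (k=0,j=0): S=98.6500, K−S=0.0000, hold=7.5467 ⇒ V=7.5467 continue  boundary S*=-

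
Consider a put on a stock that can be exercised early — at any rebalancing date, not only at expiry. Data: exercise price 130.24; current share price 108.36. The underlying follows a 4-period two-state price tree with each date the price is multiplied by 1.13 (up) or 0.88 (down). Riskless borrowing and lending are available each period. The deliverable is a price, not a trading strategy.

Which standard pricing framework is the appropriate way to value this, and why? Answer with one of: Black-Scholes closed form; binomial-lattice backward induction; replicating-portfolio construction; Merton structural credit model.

framework: binomial-lattice backward induction

Key observation: the defining feature is the embedded early-exercise option across 4 discrete dates on the spot-108.36 tree; pricing the strike-130.24 put means working backward with an exercise test at every node.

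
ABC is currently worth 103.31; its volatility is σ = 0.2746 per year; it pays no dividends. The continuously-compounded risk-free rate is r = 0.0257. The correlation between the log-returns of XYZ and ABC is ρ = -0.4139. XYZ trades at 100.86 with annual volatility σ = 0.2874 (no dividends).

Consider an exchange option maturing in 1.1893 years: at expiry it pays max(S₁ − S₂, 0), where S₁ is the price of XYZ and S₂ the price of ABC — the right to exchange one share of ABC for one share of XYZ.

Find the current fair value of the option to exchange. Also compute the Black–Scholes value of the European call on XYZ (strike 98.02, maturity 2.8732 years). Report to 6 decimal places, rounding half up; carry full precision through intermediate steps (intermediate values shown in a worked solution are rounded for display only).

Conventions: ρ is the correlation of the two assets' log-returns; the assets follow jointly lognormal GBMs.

exchange price = 19.556177
price(XYZ call K=98.02) = 23.771806

σ_eff = √(σ₁² + σ₂² − 2ρσ₁σ₂) = √(0.2874² + 0.2746² − 2·-0.4139·0.2874·0.2746) = 0.472582
d₁ = (ln(S₁/S₂) + (q₂ − q₁ + σ_eff²/2)T) / (σ_eff√T) = (ln(100.86/103.31) + (0.0 − 0.0 + 0.111667)·1.1893) / 0.515375 = 0.211118
d₂ = d₁ − σ_eff√T = 0.211118 − 0.515375 = -0.304257
N(d₁) = 0.583602,  N(d₂) = 0.380466
V = S₁·e^{−q₁T}·N(d₁) − S₂·e^{−q₂T}·N(d₂) = 58.862130 − 39.305953 = 19.556177
[vanilla: XYZ call K=98.02]
σ√T = 0.2874·√2.8732 = 0.487158
d₁ = (ln(S/K) + (r+σ²/2)T) / (σ√T) = (ln(100.86/98.02) + (0.0257+0.2874²/2)·2.8732) / 0.487158 = (0.028562 + 0.192503) / 0.487158 = 0.453784
d₂ = d₁ − σ√T = 0.453784 − 0.487158 = -0.033374
e^{−rT} = 0.928819
N(d₁) = 0.675008,  N(d₂) = 0.486688
price = S·N(d₁) − K·e^{−rT}·N(d₂) = 68.081297 − 44.309490 = 23.771806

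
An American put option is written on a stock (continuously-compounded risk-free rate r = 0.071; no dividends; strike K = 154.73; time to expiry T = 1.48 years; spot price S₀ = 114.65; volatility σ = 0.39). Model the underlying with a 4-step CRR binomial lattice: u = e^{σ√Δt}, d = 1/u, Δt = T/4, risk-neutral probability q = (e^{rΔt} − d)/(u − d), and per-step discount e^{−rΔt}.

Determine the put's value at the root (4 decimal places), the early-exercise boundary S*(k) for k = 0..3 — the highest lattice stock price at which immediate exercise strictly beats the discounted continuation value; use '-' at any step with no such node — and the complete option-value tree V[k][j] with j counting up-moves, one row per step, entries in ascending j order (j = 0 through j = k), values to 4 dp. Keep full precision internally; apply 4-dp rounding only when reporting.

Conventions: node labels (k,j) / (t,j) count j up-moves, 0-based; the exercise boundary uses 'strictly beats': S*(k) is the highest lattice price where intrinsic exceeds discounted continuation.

params: Δt=0.37000 u=1.26773 d=0.78881 q=0.49655 e^(-rΔt)=0.97407
t_4 payoffs: 110.3418 83.3920 40.0800 0.0000 0.0000
t_3: node(3,0) S=56.2722 payoff=98.4578 vs cont=94.4460 → 98.4578 [stop]  node(3,1) S=90.4373 payoff=64.2927 vs cont=60.2809 → 64.2927 [stop]  node(3,2) S=145.3452 payoff=9.3848 vs cont=19.6551 → 19.6551 [wait]  node(3,3) S=233.5899 payoff=0.0000 vs cont=0.0000 → 0.0000 [wait]  ⇒ S*(3)=90.4373
t_2: node(2,0) S=71.3380 payoff=83.3920 vs cont=79.3802 → 83.3920 [stop]  node(2,1) S=114.6500 payoff=40.0800 vs cont=41.0357 → 41.0357 [wait]  node(2,2) S=184.2585 payoff=0.0000 vs cont=9.6388 → 9.6388 [wait]  ⇒ S*(2)=71.3380
t_1: node(1,0) S=90.4373 payoff=64.2927 vs cont=60.7432 → 64.2927 [stop]  node(1,1) S=145.3452 payoff=9.3848 vs cont=24.7858 → 24.7858 [wait]  ⇒ S*(1)=90.4373
t_0: node(0,0) S=114.6500 payoff=40.0800 vs cont=43.5173 → 43.5173 [wait]  ⇒ S*(0)=-

price = 43.5173
boundary = - 90.4373 71.3380 90.4373
tree:
43.5173
64.2927 24.7858
83.3920 41.0357 9.6388
98.4578 64.2927 19.6551 0.0000
110.3418 83.3920 40.0800 0.0000 0.0000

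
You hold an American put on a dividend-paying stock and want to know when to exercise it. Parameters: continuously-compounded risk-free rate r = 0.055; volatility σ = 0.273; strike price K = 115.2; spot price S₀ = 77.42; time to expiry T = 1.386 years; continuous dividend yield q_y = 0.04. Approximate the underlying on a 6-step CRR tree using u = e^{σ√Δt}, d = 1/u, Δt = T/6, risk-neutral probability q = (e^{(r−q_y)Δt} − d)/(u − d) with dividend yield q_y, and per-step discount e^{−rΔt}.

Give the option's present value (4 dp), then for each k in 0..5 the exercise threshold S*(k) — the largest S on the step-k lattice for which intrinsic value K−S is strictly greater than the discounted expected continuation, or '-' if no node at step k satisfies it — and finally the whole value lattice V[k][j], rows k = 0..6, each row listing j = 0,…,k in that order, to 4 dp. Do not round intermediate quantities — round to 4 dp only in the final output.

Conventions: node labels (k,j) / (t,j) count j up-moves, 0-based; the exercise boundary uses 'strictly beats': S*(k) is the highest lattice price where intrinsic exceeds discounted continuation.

price = 37.7910
boundary = - 67.8999 77.4200 67.8999 77.4200 88.2749
tree:
37.7910
47.3001 28.5131
55.6495 37.7800 19.2503
62.9723 47.3001 27.6132 10.7185
69.3945 55.6495 37.7800 17.3532 3.8288
75.0271 62.9723 47.3001 26.9251 7.4634 0.0000
79.9670 69.3945 55.6495 37.7800 14.5483 0.0000 0.0000

params: Δt=0.23100 u=1.14021 d=0.87703 q=0.48043 e^(-rΔt)=0.98738
t_6 payoffs: 79.9670 69.3945 55.6495 37.7800 14.5483 0.0000 0.0000
t_5: node(5,0) S=40.1729 payoff=75.0271 vs cont=73.9422 → 75.0271 [stop]  node(5,1) S=52.2277 payoff=62.9723 vs cont=61.9983 → 62.9723 [stop]  node(5,2) S=67.8999 payoff=47.3001 vs cont=46.4702 → 47.3001 [stop]  node(5,3) S=88.2749 payoff=26.9251 vs cont=26.2827 → 26.9251 [stop]  node(5,4) S=114.7639 payoff=0.4361 vs cont=7.4634 → 7.4634 [wait]  node(5,5) S=149.2015 payoff=0.0000 vs cont=0.0000 → 0.0000 [wait]  ⇒ S*(5)=88.2749
t_4: node(4,0) S=45.8055 payoff=69.3945 vs cont=68.3615 → 69.3945 [stop]  node(4,1) S=59.5505 payoff=55.6495 vs cont=54.7429 → 55.6495 [stop]  node(4,2) S=77.4200 payoff=37.7800 vs cont=37.0377 → 37.7800 [stop]  node(4,3) S=100.6517 payoff=14.5483 vs cont=17.3532 → 17.3532 [wait]  node(4,4) S=130.8547 payoff=0.0000 vs cont=3.8288 → 3.8288 [wait]  ⇒ S*(4)=77.4200
t_3: node(3,0) S=52.2277 payoff=62.9723 vs cont=61.9983 → 62.9723 [stop]  node(3,1) S=67.8999 payoff=47.3001 vs cont=46.4702 → 47.3001 [stop]  node(3,2) S=88.2749 payoff=26.9251 vs cont=27.6132 → 27.6132 [wait]  node(3,3) S=114.7639 payoff=0.4361 vs cont=10.7185 → 10.7185 [wait]  ⇒ S*(3)=67.8999
t_2: node(2,0) S=59.5505 payoff=55.6495 vs cont=54.7429 → 55.6495 [stop]  node(2,1) S=77.4200 payoff=37.7800 vs cont=37.3641 → 37.7800 [stop]  node(2,2) S=100.6517 payoff=14.5483 vs cont=19.2503 → 19.2503 [wait]  ⇒ S*(2)=77.4200
t_1: node(1,0) S=67.8999 payoff=47.3001 vs cont=46.4702 → 47.3001 [stop]  node(1,1) S=88.2749 payoff=26.9251 vs cont=28.5131 → 28.5131 [wait]  ⇒ S*(1)=67.8999
t_0: node(0,0) S=77.4200 payoff=37.7800 vs cont=37.7910 → 37.7910 [wait]  ⇒ S*(0)=-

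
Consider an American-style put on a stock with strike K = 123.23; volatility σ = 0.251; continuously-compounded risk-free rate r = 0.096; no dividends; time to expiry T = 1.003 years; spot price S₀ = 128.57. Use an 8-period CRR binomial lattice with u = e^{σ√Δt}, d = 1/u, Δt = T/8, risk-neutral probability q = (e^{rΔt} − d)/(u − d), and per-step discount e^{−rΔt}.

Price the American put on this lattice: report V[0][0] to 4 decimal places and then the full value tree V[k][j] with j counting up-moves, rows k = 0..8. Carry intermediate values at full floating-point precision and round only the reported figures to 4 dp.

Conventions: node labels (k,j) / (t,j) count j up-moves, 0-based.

Δt=0.12537, u=1.09294, d=0.91496, q=0.54583, disc=e^(-rΔt)=0.98804
k=8 terminal: V=max(K-S,0) → 60.0824 47.7986 33.1252 15.5974 0.0000 0.0000 0.0000 0.0000 0.0000
k=7: j=0 S=69.0167 intr=54.2133 cont=52.7390 V=54.2133[EX]; j=1 S=82.4423 intr=40.7877 cont=39.3134 V=40.7877[EX]; j=2 S=98.4795 intr=24.7505 cont=23.2762 V=24.7505[EX]; j=3 S=117.6364 intr=5.5936 cont=6.9991 V=6.9991[hold]; j=4 S=140.5198 intr=0.0000 cont=0.0000 V=0.0000[hold]; j=5 S=167.8546 intr=0.0000 cont=0.0000 V=0.0000[hold]; j=6 S=200.5068 intr=0.0000 cont=0.0000 V=0.0000[hold]; j=7 S=239.5107 intr=0.0000 cont=0.0000 V=0.0000[hold]
k=6: j=0 S=75.4314 intr=47.7986 cont=46.3243 V=47.7986[EX]; j=1 S=90.1048 intr=33.1252 cont=31.6509 V=33.1252[EX]; j=2 S=107.6326 intr=15.5974 cont=14.8811 V=15.5974[EX]; j=3 S=128.5700 intr=0.0000 cont=3.1408 V=3.1408[hold]; j=4 S=153.5803 intr=0.0000 cont=0.0000 V=0.0000[hold]; j=5 S=183.4557 intr=0.0000 cont=0.0000 V=0.0000[hold]; j=6 S=219.1427 intr=0.0000 cont=0.0000 V=0.0000[hold]
k=5: j=0 S=82.4423 intr=40.7877 cont=39.3134 V=40.7877[EX]; j=1 S=98.4795 intr=24.7505 cont=23.2762 V=24.7505[EX]; j=2 S=117.6364 intr=5.5936 cont=8.6930 V=8.6930[hold]; j=3 S=140.5198 intr=0.0000 cont=1.4094 V=1.4094[hold]; j=4 S=167.8546 intr=0.0000 cont=0.0000 V=0.0000[hold]; j=5 S=200.5068 intr=0.0000 cont=0.0000 V=0.0000[hold]
k=4: j=0 S=90.1048 intr=33.1252 cont=31.6509 V=33.1252[EX]; j=1 S=107.6326 intr=15.5974 cont=15.7946 V=15.7946[hold]; j=2 S=128.5700 intr=0.0000 cont=4.6609 V=4.6609[hold]; j=3 S=153.5803 intr=0.0000 cont=0.6324 V=0.6324[hold]; j=4 S=183.4557 intr=0.0000 cont=0.0000 V=0.0000[hold]
k=3: j=0 S=98.4795 intr=24.7505 cont=23.3825 V=24.7505[EX]; j=1 S=117.6364 intr=5.5936 cont=9.6013 V=9.6013[hold]; j=2 S=140.5198 intr=0.0000 cont=2.4326 V=2.4326[hold]; j=3 S=167.8546 intr=0.0000 cont=0.2838 V=0.2838[hold]
k=2: j=0 S=107.6326 intr=15.5974 cont=16.2844 V=16.2844[hold]; j=1 S=128.5700 intr=0.0000 cont=5.6204 V=5.6204[hold]; j=2 S=153.5803 intr=0.0000 cont=1.2447 V=1.2447[hold]
k=1: j=0 S=117.6364 intr=5.5936 cont=10.3385 V=10.3385[hold]; j=1 S=140.5198 intr=0.0000 cont=3.1933 V=3.1933[hold]
k=0: j=0 S=128.5700 intr=0.0000 cont=6.3614 V=6.3614[hold]

price = 6.3614
tree:
6.3614
10.3385 3.1933
16.2844 5.6204 1.2447
24.7505 9.6013 2.4326 0.2838
33.1252 15.7946 4.6609 0.6324 0.0000
40.7877 24.7505 8.6930 1.4094 0.0000 0.0000
47.7986 33.1252 15.5974 3.1408 0.0000 0.0000 0.0000
54.2133 40.7877 24.7505 6.9991 0.0000 0.0000 0.0000 0.0000
60.0824 47.7986 33.1252 15.5974 0.0000 0.0000 0.0000 0.0000 0.0000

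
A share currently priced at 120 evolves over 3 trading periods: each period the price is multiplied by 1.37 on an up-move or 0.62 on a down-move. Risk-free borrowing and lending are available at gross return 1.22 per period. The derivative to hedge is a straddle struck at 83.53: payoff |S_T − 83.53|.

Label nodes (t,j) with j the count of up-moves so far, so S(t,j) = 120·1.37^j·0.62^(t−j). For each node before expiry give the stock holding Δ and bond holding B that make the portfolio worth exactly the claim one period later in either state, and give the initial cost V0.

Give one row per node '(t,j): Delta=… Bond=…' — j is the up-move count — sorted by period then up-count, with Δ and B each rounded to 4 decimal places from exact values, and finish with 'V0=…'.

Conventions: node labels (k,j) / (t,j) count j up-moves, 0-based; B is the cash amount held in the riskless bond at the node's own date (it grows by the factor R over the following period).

(0,0): Delta=0.8822 Bond=-29.2288
(1,0): Delta=0.3188 Bond=6.2573
(1,1): Delta=0.9459 Bond=-46.1382
(2,0): Delta=-1.0000 Bond=68.4672
(2,1): Delta=0.4680 Bond=-7.5744
(2,2): Delta=1.0000 Bond=-68.4672
V0=76.6336

Arbitrage-free pricing uses the up-move probability p* = (R−d)/(u−d) = 0.8000, discounting each step at R = 1.22.
At maturity the claim pays: V(3,0)=54.9306, V(3,1)=20.3346, V(3,2)=56.1114, V(3,3)=225.0324
(2,0): S=46.1280. Δ = (V_up−V_dn)/(S_up−S_dn) = (20.3346−54.9306)/(63.1954−28.5994) = -1.0000. V = [p*·20.3346 + (1−p*)·54.9306]/1.22 = 22.3392. B = V − Δ·S = 68.4672.
(2,1): S=101.9280. Δ = (V_up−V_dn)/(S_up−S_dn) = (56.1114−20.3346)/(139.6414−63.1954) = 0.4680. V = [p*·56.1114 + (1−p*)·20.3346]/1.22 = 40.1279. B = V − Δ·S = -7.5744.
(2,2): S=225.2280. Δ = (V_up−V_dn)/(S_up−S_dn) = (225.0324−56.1114)/(308.5624−139.6414) = 1.0000. V = [p*·225.0324 + (1−p*)·56.1114]/1.22 = 156.7608. B = V − Δ·S = -68.4672.
(1,0): S=74.4000. Δ = (V_up−V_dn)/(S_up−S_dn) = (40.1279−22.3392)/(101.9280−46.1280) = 0.3188. V = [p*·40.1279 + (1−p*)·22.3392]/1.22 = 29.9755. B = V − Δ·S = 6.2573.
(1,1): S=164.4000. Δ = (V_up−V_dn)/(S_up−S_dn) = (156.7608−40.1279)/(225.2280−101.9280) = 0.9459. V = [p*·156.7608 + (1−p*)·40.1279]/1.22 = 109.3723. B = V − Δ·S = -46.1382.
(0,0): S=120.0000. Δ = (V_up−V_dn)/(S_up−S_dn) = (109.3723−29.9755)/(164.4000−74.4000) = 0.8822. V = [p*·109.3723 + (1−p*)·29.9755]/1.22 = 76.6336. B = V − Δ·S = -29.2288.
Verification: the root portfolio costs Δ(0,0)·S0 + B(0,0) = 76.6336, matching V0.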